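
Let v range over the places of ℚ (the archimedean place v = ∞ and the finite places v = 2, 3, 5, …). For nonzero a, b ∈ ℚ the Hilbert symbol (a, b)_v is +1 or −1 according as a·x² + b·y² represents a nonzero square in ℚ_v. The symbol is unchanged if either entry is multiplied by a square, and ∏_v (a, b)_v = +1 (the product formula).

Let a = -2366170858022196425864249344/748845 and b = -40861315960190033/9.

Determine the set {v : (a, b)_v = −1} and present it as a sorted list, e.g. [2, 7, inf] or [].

Mod squares: a ≡ -3183545, b ≡ -17. Check v ∈ {∞, 2, 3, 5, 7, 11, 17, 19, 23, 31, 43, 47}.
v=17: a=17^2·(≡10), b=17^1·(≡2) mod 17; (10|17)=-1, (2|17)=+1; (−1)^{2·1·8}·(-1)^1·(+1)^2 = -1.
v=19: a=19^3·(≡17), b=19^2·(≡14) mod 19; (17|19)=+1, (14|19)=-1; (−1)^{3·2·9}·(+1)^2·(-1)^3 = -1.
v=3: a=3^-4·(≡1), b=3^-2·(≡1) mod 3; (1|3)=+1, (1|3)=+1; (−1)^{-4·-2·1}·(+1)^-2·(+1)^-4 = +1.
v=31: a=31^3·(≡28), b=31^2·(≡28) mod 31; (28|31)=+1, (28|31)=+1; (−1)^{3·2·15}·(+1)^2·(+1)^3 = +1.
v=47: a=47^3·(≡39), b=47^2·(≡19) mod 47; (39|47)=-1, (19|47)=-1; (−1)^{3·2·23}·(-1)^2·(-1)^3 = -1.
v=43: a=43^-2·(≡26), b=43^0·(≡12) mod 43; (26|43)=-1, (12|43)=-1; (−1)^{-2·0·21}·(-1)^0·(-1)^-2 = +1.
v=11: a=11^2·(≡9), b=11^2·(≡9) mod 11; (9|11)=+1, (9|11)=+1; (−1)^{2·2·5}·(+1)^2·(+1)^2 = +1.
v=∞: -3183545 < 0 and -17 < 0  ⇒  (a,b)_∞ = -1.
v=5: a=5^-1·(≡4), b=5^0·(≡3) mod 5; (4|5)=+1, (3|5)=-1; (−1)^{-1·0·2}·(+1)^0·(-1)^-1 = -1.
v=7: a=7^0·(≡3), b=7^2·(≡1) mod 7; (3|7)=-1, (1|7)=+1; (−1)^{0·2·3}·(-1)^2·(+1)^0 = +1.
v=2: v_2(a)=18, v_2(b)=0; units ≡ 7, 7 (mod 8); ε·ε+αω+βω = 1·1+18·0+0·0 ≡ 1  ⇒  (a,b)_2 = -1.
v=23: a=23^3·(≡5), b=23^2·(≡6) mod 23; (5|23)=-1, (6|23)=+1; (−1)^{3·2·11}·(-1)^2·(+1)^3 = +1.
Ram(-3183545, -17) = {2, 5, 17, 19, 47, ∞}; no ℚ_2-point on the conic.

[2, 5, 17, 19, 47, inf]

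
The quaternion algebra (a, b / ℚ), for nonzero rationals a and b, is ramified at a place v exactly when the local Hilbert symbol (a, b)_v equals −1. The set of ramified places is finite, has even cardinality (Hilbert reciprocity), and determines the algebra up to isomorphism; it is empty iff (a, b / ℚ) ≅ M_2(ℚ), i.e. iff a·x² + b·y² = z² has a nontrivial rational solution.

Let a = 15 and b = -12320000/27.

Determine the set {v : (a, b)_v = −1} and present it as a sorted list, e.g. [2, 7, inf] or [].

(a, b) ≡ (15, -231) mod (ℚ^×)²; places V = {2, 3, 5, 7, 11, ∞}.
(a,b)_2: α=0, β=8; u≡7, v≡1 (mod 8); ε(u)ε(v)=1·0, αω(v)=0·0, βω(u)=8·0; sum ≡ 0  ⇒  +1.
(a,b)_7: α=0, u≡1; β=1, v≡4 (mod 7); (1|7)=+1, (4|7)=+1; sign (−1)^0·+1^1·+1^0 = +1.
(a,b)_∞: sgn(15)=+, sgn(-231)=−, so +1.
(a,b)_5: α=1, u≡3; β=4, v≡4 (mod 5); (3|5)=-1, (4|5)=+1; sign (−1)^0·-1^4·+1^1 = +1.
(a,b)_3: α=1, u≡2; β=-3, v≡1 (mod 3); (2|3)=-1, (1|3)=+1; sign (−1)^1·-1^-3·+1^1 = +1.
(a,b)_11: α=0, u≡4; β=1, v≡4 (mod 11); (4|11)=+1, (4|11)=+1; sign (−1)^0·+1^1·+1^0 = +1.
Ram(a, b) = ∅: the form 15·x² + -231·y² − z² is isotropic over every ℚ_v, so by Hasse–Minkowski it is isotropic over ℚ.

[]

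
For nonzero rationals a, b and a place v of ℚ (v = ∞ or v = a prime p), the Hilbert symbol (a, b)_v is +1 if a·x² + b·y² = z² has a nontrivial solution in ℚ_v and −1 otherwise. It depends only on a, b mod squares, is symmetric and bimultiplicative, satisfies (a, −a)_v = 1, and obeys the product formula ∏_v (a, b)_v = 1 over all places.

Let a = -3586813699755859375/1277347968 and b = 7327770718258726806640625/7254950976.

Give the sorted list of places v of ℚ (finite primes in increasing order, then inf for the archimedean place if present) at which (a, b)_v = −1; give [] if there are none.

[5, 23]

Mod squares: a ≡ -110, b ≡ 37145. Check v ∈ {∞, 2, 3, 5, 7, 11, 13, 17, 19, 23}.
v=17: a=17^2·(≡8), b=17^3·(≡15) mod 17; (8|17)=+1, (15|17)=+1; (−1)^{2·3·8}·(+1)^3·(+1)^2 = +1.
v=3: a=3^-10·(≡1), b=3^-4·(≡2) mod 3; (1|3)=+1, (2|3)=-1; (−1)^{-10·-4·1}·(+1)^-4·(-1)^-10 = +1.
v=7: a=7^0·(≡2), b=7^-2·(≡5) mod 7; (2|7)=+1, (5|7)=-1; (−1)^{0·-2·3}·(+1)^-2·(-1)^0 = +1.
v=∞: -110 < 0 and 37145 > 0  ⇒  (a,b)_∞ = +1.
v=23: a=23^2·(≡5), b=23^3·(≡22) mod 23; (5|23)=-1, (22|23)=-1; (−1)^{2·3·11}·(-1)^3·(-1)^2 = -1.
v=5: a=5^11·(≡3), b=5^13·(≡4) mod 5; (3|5)=-1, (4|5)=+1; (−1)^{11·13·2}·(-1)^13·(+1)^11 = -1.
v=13: a=13^-2·(≡6), b=13^-4·(≡9) mod 13; (6|13)=-1, (9|13)=+1; (−1)^{-2·-4·6}·(-1)^-4·(+1)^-2 = +1.
v=19: a=19^2·(≡9), b=19^3·(≡16) mod 19; (9|19)=+1, (16|19)=+1; (−1)^{2·3·9}·(+1)^3·(+1)^2 = +1.
v=2: v_2(a)=-7, v_2(b)=-6; units ≡ 1, 1 (mod 8); ε·ε+αω+βω = 0·0+-7·0+-6·0 ≡ 0  ⇒  (a,b)_2 = +1.
v=11: a=11^3·(≡5), b=11^4·(≡4) mod 11; (5|11)=+1, (4|11)=+1; (−1)^{3·4·5}·(+1)^4·(+1)^3 = +1.
(-110, 37145 / ℚ) ramifies at {5, 23}: a division algebra.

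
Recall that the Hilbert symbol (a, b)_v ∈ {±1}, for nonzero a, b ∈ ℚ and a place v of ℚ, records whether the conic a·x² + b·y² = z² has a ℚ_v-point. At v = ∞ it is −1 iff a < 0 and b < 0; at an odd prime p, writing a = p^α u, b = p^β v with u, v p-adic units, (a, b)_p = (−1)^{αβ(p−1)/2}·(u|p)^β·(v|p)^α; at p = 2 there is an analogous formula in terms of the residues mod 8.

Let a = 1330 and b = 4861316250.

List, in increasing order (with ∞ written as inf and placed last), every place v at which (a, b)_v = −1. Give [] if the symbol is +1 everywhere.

Mod squares: a ≡ 1330, b ≡ 266. Check v ∈ {∞, 2, 3, 5, 7, 19}.
v=7: a=7^1·(≡1), b=7^1·(≡5) mod 7; (1|7)=+1, (5|7)=-1; (−1)^{1·1·3}·(+1)^1·(-1)^1 = +1.
v=3: a=3^0·(≡1), b=3^4·(≡2) mod 3; (1|3)=+1, (2|3)=-1; (−1)^{0·4·1}·(+1)^4·(-1)^0 = +1.
v=19: a=19^1·(≡13), b=19^3·(≡12) mod 19; (13|19)=-1, (12|19)=-1; (−1)^{1·3·9}·(-1)^3·(-1)^1 = -1.
v=2: v_2(a)=1, v_2(b)=1; units ≡ 1, 5 (mod 8); ε·ε+αω+βω = 0·0+1·1+1·0 ≡ 1  ⇒  (a,b)_2 = -1.
v=∞: 1330 > 0 and 266 > 0  ⇒  (a,b)_∞ = +1.
v=5: a=5^1·(≡1), b=5^4·(≡1) mod 5; (1|5)=+1, (1|5)=+1; (−1)^{1·4·2}·(+1)^4·(+1)^1 = +1.
|Ram(1330, 266)| = 2, even; anisotropic at {2, 19}.

[2, 19]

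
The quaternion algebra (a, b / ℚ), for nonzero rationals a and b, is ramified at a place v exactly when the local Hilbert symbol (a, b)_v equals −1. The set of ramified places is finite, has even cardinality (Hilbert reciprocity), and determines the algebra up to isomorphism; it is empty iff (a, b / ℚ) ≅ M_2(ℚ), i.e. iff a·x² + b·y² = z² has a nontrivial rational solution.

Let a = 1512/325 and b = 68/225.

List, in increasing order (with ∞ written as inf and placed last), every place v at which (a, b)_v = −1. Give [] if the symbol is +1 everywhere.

(a, b) ≡ (546, 17) mod (ℚ^×)²; places V = {2, 3, 5, 7, 13, 17, ∞}.
(a,b)_13: α=-1, u≡9; β=0, v≡4 (mod 13); (9|13)=+1, (4|13)=+1; sign (−1)^0·+1^0·+1^-1 = +1.
(a,b)_5: α=-2, u≡4; β=-2, v≡2 (mod 5); (4|5)=+1, (2|5)=-1; sign (−1)^0·+1^-2·-1^-2 = +1.
(a,b)_7: α=1, u≡2; β=0, v≡5 (mod 7); (2|7)=+1, (5|7)=-1; sign (−1)^0·+1^0·-1^1 = -1.
(a,b)_3: α=3, u≡2; β=-2, v≡2 (mod 3); (2|3)=-1, (2|3)=-1; sign (−1)^0·-1^-2·-1^3 = -1.
(a,b)_17: α=0, u≡8; β=1, v≡1 (mod 17); (8|17)=+1, (1|17)=+1; sign (−1)^0·+1^1·+1^0 = +1.
(a,b)_∞: sgn(546)=+, sgn(17)=+, so +1.
(a,b)_2: α=3, β=2; u≡1, v≡1 (mod 8); ε(u)ε(v)=0·0, αω(v)=3·0, βω(u)=2·0; sum ≡ 0  ⇒  +1.
|Ram(546, 17)| = 2, even; anisotropic at {3, 7}.

[3, 7]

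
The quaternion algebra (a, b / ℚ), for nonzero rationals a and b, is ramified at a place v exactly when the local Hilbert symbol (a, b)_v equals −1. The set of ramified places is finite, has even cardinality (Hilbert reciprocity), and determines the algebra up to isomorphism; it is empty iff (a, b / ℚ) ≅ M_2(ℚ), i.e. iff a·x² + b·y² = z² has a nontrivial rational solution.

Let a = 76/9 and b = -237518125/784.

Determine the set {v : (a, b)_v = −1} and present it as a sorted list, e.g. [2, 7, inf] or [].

Mod squares: a ≡ 19, b ≡ -380029. Check v ∈ {∞, 2, 3, 5, 7, 13, 19, 23, 31, 41}.
v=2: v_2(a)=2, v_2(b)=-4; units ≡ 3, 3 (mod 8); ε·ε+αω+βω = 1·1+2·1+-4·1 ≡ 1  ⇒  (a,b)_2 = -1.
v=13: a=13^0·(≡7), b=13^1·(≡1) mod 13; (7|13)=-1, (1|13)=+1; (−1)^{0·1·6}·(-1)^1·(+1)^0 = -1.
v=31: a=31^0·(≡5), b=31^1·(≡6) mod 31; (5|31)=+1, (6|31)=-1; (−1)^{0·1·15}·(+1)^1·(-1)^0 = +1.
v=19: a=19^1·(≡11), b=19^0·(≡4) mod 19; (11|19)=+1, (4|19)=+1; (−1)^{1·0·9}·(+1)^0·(+1)^1 = +1.
v=5: a=5^0·(≡4), b=5^4·(≡4) mod 5; (4|5)=+1, (4|5)=+1; (−1)^{0·4·2}·(+1)^4·(+1)^0 = +1.
v=23: a=23^0·(≡11), b=23^1·(≡5) mod 23; (11|23)=-1, (5|23)=-1; (−1)^{0·1·11}·(-1)^1·(-1)^0 = -1.
v=7: a=7^0·(≡3), b=7^-2·(≡1) mod 7; (3|7)=-1, (1|7)=+1; (−1)^{0·-2·3}·(-1)^-2·(+1)^0 = +1.
v=∞: 19 > 0 and -380029 < 0  ⇒  (a,b)_∞ = +1.
v=3: a=3^-2·(≡1), b=3^0·(≡2) mod 3; (1|3)=+1, (2|3)=-1; (−1)^{-2·0·1}·(+1)^0·(-1)^-2 = +1.
v=41: a=41^0·(≡13), b=41^1·(≡35) mod 41; (13|41)=-1, (35|41)=-1; (−1)^{0·1·20}·(-1)^1·(-1)^0 = -1.
(19, -380029 / ℚ) ramifies at {2, 13, 23, 41}: a division algebra.

[2, 13, 23, 41]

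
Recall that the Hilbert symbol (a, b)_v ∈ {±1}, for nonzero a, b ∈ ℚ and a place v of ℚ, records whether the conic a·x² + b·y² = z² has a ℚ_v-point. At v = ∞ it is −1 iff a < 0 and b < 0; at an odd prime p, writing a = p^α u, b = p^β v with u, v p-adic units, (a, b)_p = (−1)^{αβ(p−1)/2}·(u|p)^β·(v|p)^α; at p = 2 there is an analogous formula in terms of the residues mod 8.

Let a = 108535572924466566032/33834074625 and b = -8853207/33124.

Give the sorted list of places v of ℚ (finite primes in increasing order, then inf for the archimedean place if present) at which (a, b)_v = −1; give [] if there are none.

Mod squares: a ≡ 46345, b ≡ -87. Check v ∈ {∞, 2, 3, 5, 7, 11, 13, 19, 23, 29, 31}.
v=∞: 46345 > 0 and -87 < 0  ⇒  (a,b)_∞ = +1.
v=7: a=7^2·(≡3), b=7^-2·(≡2) mod 7; (3|7)=-1, (2|7)=+1; (−1)^{2·-2·3}·(-1)^-2·(+1)^2 = +1.
v=5: a=5^-3·(≡1), b=5^0·(≡2) mod 5; (1|5)=+1, (2|5)=-1; (−1)^{-3·0·2}·(+1)^0·(-1)^-3 = -1.
v=23: a=23^1·(≡22), b=23^0·(≡17) mod 23; (22|23)=-1, (17|23)=-1; (−1)^{1·0·11}·(-1)^0·(-1)^1 = -1.
v=19: a=19^4·(≡7), b=19^0·(≡2) mod 19; (7|19)=+1, (2|19)=-1; (−1)^{4·0·9}·(+1)^0·(-1)^4 = +1.
v=2: v_2(a)=4, v_2(b)=-2; units ≡ 1, 1 (mod 8); ε·ε+αω+βω = 0·0+4·0+-2·0 ≡ 0  ⇒  (a,b)_2 = +1.
v=13: a=13^-5·(≡3), b=13^-2·(≡1) mod 13; (3|13)=+1, (1|13)=+1; (−1)^{-5·-2·6}·(+1)^-2·(+1)^-5 = +1.
v=29: a=29^2·(≡17), b=29^3·(≡12) mod 29; (17|29)=-1, (12|29)=-1; (−1)^{2·3·14}·(-1)^3·(-1)^2 = -1.
v=3: a=3^-6·(≡1), b=3^1·(≡1) mod 3; (1|3)=+1, (1|3)=+1; (−1)^{-6·1·1}·(+1)^1·(+1)^-6 = +1.
v=31: a=31^1·(≡5), b=31^0·(≡11) mod 31; (5|31)=+1, (11|31)=-1; (−1)^{1·0·15}·(+1)^0·(-1)^1 = -1.
v=11: a=11^6·(≡10), b=11^2·(≡9) mod 11; (10|11)=-1, (9|11)=+1; (−1)^{6·2·5}·(-1)^2·(+1)^6 = +1.
(46345, -87 / ℚ) ramifies at {5, 23, 29, 31}: a division algebra.

[5, 23, 29, 31]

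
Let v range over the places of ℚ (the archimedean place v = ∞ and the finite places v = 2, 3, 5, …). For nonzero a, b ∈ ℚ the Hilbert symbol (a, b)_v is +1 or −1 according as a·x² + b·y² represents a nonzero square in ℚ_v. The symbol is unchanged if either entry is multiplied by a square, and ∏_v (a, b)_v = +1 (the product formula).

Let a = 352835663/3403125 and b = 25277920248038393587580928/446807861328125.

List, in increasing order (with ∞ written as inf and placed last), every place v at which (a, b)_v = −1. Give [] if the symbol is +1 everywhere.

[17, 29]

Mod squares: a ≡ 2097715, b ≡ 85. Check v ∈ {∞, 2, 3, 5, 11, 17, 23, 29, 37}.
v=23: a=23^1·(≡20), b=23^2·(≡2) mod 23; (20|23)=-1, (2|23)=+1; (−1)^{1·2·11}·(-1)^2·(+1)^1 = +1.
v=11: a=11^-2·(≡9), b=11^-4·(≡10) mod 11; (9|11)=+1, (10|11)=-1; (−1)^{-2·-4·5}·(+1)^-4·(-1)^-2 = +1.
v=17: a=17^1·(≡2), b=17^3·(≡3) mod 17; (2|17)=+1, (3|17)=-1; (−1)^{1·3·8}·(+1)^3·(-1)^1 = -1.
v=3: a=3^-2·(≡1), b=3^6·(≡1) mod 3; (1|3)=+1, (1|3)=+1; (−1)^{-2·6·1}·(+1)^6·(+1)^-2 = +1.
v=5: a=5^-5·(≡2), b=5^-15·(≡3) mod 5; (2|5)=-1, (3|5)=-1; (−1)^{-5·-15·2}·(-1)^-15·(-1)^-5 = +1.
v=2: v_2(a)=0, v_2(b)=14; units ≡ 3, 5 (mod 8); ε·ε+αω+βω = 1·0+0·1+14·1 ≡ 0  ⇒  (a,b)_2 = +1.
v=29: a=29^3·(≡28), b=29^6·(≡8) mod 29; (28|29)=+1, (8|29)=-1; (−1)^{3·6·14}·(+1)^6·(-1)^3 = -1.
v=∞: 2097715 > 0 and 85 > 0  ⇒  (a,b)_∞ = +1.
v=37: a=37^1·(≡4), b=37^2·(≡3) mod 37; (4|37)=+1, (3|37)=+1; (−1)^{1·2·18}·(+1)^2·(+1)^1 = +1.
(2097715, 85 / ℚ) ramifies at {17, 29}: a division algebra.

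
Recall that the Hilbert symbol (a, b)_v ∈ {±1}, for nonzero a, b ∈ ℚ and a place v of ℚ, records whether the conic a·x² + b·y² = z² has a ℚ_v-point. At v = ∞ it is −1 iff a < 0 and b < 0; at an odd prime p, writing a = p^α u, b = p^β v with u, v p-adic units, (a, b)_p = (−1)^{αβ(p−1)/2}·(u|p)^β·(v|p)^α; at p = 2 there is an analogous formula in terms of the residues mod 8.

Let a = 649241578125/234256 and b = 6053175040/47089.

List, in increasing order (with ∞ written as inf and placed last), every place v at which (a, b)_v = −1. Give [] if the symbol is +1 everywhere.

[17, 19]

Mod squares: a ≡ 29, b ≡ 1615. Check v ∈ {∞, 2, 3, 5, 7, 11, 17, 19, 29, 31}.
v=31: a=31^0·(≡29), b=31^-2·(≡12) mod 31; (29|31)=-1, (12|31)=-1; (−1)^{0·-2·15}·(-1)^-2·(-1)^0 = +1.
v=17: a=17^0·(≡12), b=17^1·(≡11) mod 17; (12|17)=-1, (11|17)=-1; (−1)^{0·1·8}·(-1)^1·(-1)^0 = -1.
v=5: a=5^6·(≡1), b=5^1·(≡2) mod 5; (1|5)=+1, (2|5)=-1; (−1)^{6·1·2}·(+1)^1·(-1)^6 = +1.
v=∞: 29 > 0 and 1615 > 0  ⇒  (a,b)_∞ = +1.
v=29: a=29^1·(≡6), b=29^0·(≡5) mod 29; (6|29)=+1, (5|29)=+1; (−1)^{1·0·14}·(+1)^0·(+1)^1 = +1.
v=19: a=19^2·(≡10), b=19^1·(≡16) mod 19; (10|19)=-1, (16|19)=+1; (−1)^{2·1·9}·(-1)^1·(+1)^2 = -1.
v=2: v_2(a)=-4, v_2(b)=8; units ≡ 5, 7 (mod 8); ε·ε+αω+βω = 0·1+-4·0+8·1 ≡ 0  ⇒  (a,b)_2 = +1.
v=3: a=3^4·(≡2), b=3^0·(≡1) mod 3; (2|3)=-1, (1|3)=+1; (−1)^{4·0·1}·(-1)^0·(+1)^4 = +1.
v=11: a=11^-4·(≡6), b=11^4·(≡3) mod 11; (6|11)=-1, (3|11)=+1; (−1)^{-4·4·5}·(-1)^4·(+1)^-4 = +1.
v=7: a=7^2·(≡2), b=7^-2·(≡5) mod 7; (2|7)=+1, (5|7)=-1; (−1)^{2·-2·3}·(+1)^-2·(-1)^2 = +1.
Ram(29, 1615) = {17, 19}; no ℚ_17-point on the conic.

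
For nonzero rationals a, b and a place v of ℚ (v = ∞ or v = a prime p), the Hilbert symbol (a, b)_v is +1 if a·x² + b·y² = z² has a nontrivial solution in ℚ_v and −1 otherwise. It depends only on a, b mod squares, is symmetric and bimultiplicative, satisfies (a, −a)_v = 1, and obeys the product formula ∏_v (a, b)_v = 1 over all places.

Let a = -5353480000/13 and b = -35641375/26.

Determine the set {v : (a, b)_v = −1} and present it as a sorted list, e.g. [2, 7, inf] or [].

[23, inf]

Mod squares: a ≡ -3289, b ≡ -1430. Check v ∈ {∞, 2, 5, 7, 11, 13, 23}.
v=11: a=11^1·(≡9), b=11^1·(≡6) mod 11; (9|11)=+1, (6|11)=-1; (−1)^{1·1·5}·(+1)^1·(-1)^1 = +1.
v=13: a=13^-1·(≡2), b=13^-1·(≡5) mod 13; (2|13)=-1, (5|13)=-1; (−1)^{-1·-1·6}·(-1)^-1·(-1)^-1 = +1.
v=2: v_2(a)=6, v_2(b)=-1; units ≡ 7, 5 (mod 8); ε·ε+αω+βω = 1·0+6·1+-1·0 ≡ 0  ⇒  (a,b)_2 = +1.
v=∞: -3289 < 0 and -1430 < 0  ⇒  (a,b)_∞ = -1.
v=23: a=23^3·(≡1), b=23^2·(≡5) mod 23; (1|23)=+1, (5|23)=-1; (−1)^{3·2·11}·(+1)^2·(-1)^3 = -1.
v=5: a=5^4·(≡4), b=5^3·(≡4) mod 5; (4|5)=+1, (4|5)=+1; (−1)^{4·3·2}·(+1)^3·(+1)^4 = +1.
v=7: a=7^0·(≡1), b=7^2·(≡6) mod 7; (1|7)=+1, (6|7)=-1; (−1)^{0·2·3}·(+1)^2·(-1)^0 = +1.
(-3289, -1430 / ℚ) ramifies at {23, ∞}: a division algebra.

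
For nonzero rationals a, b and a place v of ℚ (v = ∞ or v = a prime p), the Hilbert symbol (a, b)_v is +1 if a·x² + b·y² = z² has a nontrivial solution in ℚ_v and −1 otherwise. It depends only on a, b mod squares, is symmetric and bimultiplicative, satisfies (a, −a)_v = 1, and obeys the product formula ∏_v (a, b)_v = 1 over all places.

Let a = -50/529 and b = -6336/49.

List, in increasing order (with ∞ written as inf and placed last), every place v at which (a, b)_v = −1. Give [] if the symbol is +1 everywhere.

[2, inf]

Mod squares: a ≡ -2, b ≡ -11. Check v ∈ {∞, 2, 3, 5, 7, 11, 23}.
v=3: a=3^0·(≡1), b=3^2·(≡1) mod 3; (1|3)=+1, (1|3)=+1; (−1)^{0·2·1}·(+1)^2·(+1)^0 = +1.
v=7: a=7^0·(≡5), b=7^-2·(≡6) mod 7; (5|7)=-1, (6|7)=-1; (−1)^{0·-2·3}·(-1)^-2·(-1)^0 = +1.
v=11: a=11^0·(≡5), b=11^1·(≡8) mod 11; (5|11)=+1, (8|11)=-1; (−1)^{0·1·5}·(+1)^1·(-1)^0 = +1.
v=23: a=23^-2·(≡19), b=23^0·(≡4) mod 23; (19|23)=-1, (4|23)=+1; (−1)^{-2·0·11}·(-1)^0·(+1)^-2 = +1.
v=∞: -2 < 0 and -11 < 0  ⇒  (a,b)_∞ = -1.
v=2: v_2(a)=1, v_2(b)=6; units ≡ 7, 5 (mod 8); ε·ε+αω+βω = 1·0+1·1+6·0 ≡ 1  ⇒  (a,b)_2 = -1.
v=5: a=5^2·(≡2), b=5^0·(≡1) mod 5; (2|5)=-1, (1|5)=+1; (−1)^{2·0·2}·(-1)^0·(+1)^2 = +1.
|Ram(-2, -11)| = 2, even; anisotropic at {2, ∞}.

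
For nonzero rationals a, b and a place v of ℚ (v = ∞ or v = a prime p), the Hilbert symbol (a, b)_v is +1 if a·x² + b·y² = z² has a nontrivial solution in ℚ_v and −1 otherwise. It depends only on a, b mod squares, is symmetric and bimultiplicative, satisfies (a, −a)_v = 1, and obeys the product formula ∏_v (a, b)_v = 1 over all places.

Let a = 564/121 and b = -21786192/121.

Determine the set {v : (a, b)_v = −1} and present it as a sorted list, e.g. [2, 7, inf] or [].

Mod squares: a ≡ 141, b ≡ -151293. Check v ∈ {∞, 2, 3, 11, 29, 37, 47}.
v=37: a=37^0·(≡12), b=37^1·(≡15) mod 37; (12|37)=+1, (15|37)=-1; (−1)^{0·1·18}·(+1)^1·(-1)^0 = +1.
v=3: a=3^1·(≡2), b=3^3·(≡2) mod 3; (2|3)=-1, (2|3)=-1; (−1)^{1·3·1}·(-1)^3·(-1)^1 = -1.
v=∞: 141 > 0 and -151293 < 0  ⇒  (a,b)_∞ = +1.
v=11: a=11^-2·(≡3), b=11^-2·(≡1) mod 11; (3|11)=+1, (1|11)=+1; (−1)^{-2·-2·5}·(+1)^-2·(+1)^-2 = +1.
v=2: v_2(a)=2, v_2(b)=4; units ≡ 5, 3 (mod 8); ε·ε+αω+βω = 0·1+2·1+4·1 ≡ 0  ⇒  (a,b)_2 = +1.
v=47: a=47^1·(≡37), b=47^1·(≡34) mod 47; (37|47)=+1, (34|47)=+1; (−1)^{1·1·23}·(+1)^1·(+1)^1 = -1.
v=29: a=29^0·(≡20), b=29^1·(≡11) mod 29; (20|29)=+1, (11|29)=-1; (−1)^{0·1·14}·(+1)^1·(-1)^0 = +1.
(141, -151293 / ℚ) ramifies at {3, 47}: a division algebra.

[3, 47]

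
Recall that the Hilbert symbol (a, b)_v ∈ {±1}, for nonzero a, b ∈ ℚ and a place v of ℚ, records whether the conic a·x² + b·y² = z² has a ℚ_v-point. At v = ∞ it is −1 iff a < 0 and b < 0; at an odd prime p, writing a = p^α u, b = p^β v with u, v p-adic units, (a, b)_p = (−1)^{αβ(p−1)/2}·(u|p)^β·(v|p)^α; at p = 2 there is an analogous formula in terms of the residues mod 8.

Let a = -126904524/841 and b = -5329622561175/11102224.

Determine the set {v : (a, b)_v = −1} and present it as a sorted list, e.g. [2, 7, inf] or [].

Mod squares: a ≡ -109779, b ≡ -14663. Check v ∈ {∞, 2, 3, 5, 7, 11, 17, 23, 29, 31, 37, 41, 43}.
v=37: a=37^1·(≡10), b=37^0·(≡21) mod 37; (10|37)=+1, (21|37)=+1; (−1)^{1·0·18}·(+1)^0·(+1)^1 = +1.
v=41: a=41^0·(≡17), b=41^2·(≡6) mod 41; (17|41)=-1, (6|41)=-1; (−1)^{0·2·20}·(-1)^2·(-1)^0 = +1.
v=3: a=3^1·(≡1), b=3^2·(≡1) mod 3; (1|3)=+1, (1|3)=+1; (−1)^{1·2·1}·(+1)^2·(+1)^1 = +1.
v=7: a=7^0·(≡2), b=7^-4·(≡1) mod 7; (2|7)=+1, (1|7)=+1; (−1)^{0·-4·3}·(+1)^-4·(+1)^0 = +1.
v=5: a=5^0·(≡1), b=5^2·(≡2) mod 5; (1|5)=+1, (2|5)=-1; (−1)^{0·2·2}·(+1)^2·(-1)^0 = +1.
v=31: a=31^0·(≡13), b=31^3·(≡6) mod 31; (13|31)=-1, (6|31)=-1; (−1)^{0·3·15}·(-1)^3·(-1)^0 = -1.
v=17: a=17^2·(≡12), b=17^-2·(≡8) mod 17; (12|17)=-1, (8|17)=+1; (−1)^{2·-2·8}·(-1)^-2·(+1)^2 = +1.
v=29: a=29^-2·(≡27), b=29^0·(≡2) mod 29; (27|29)=-1, (2|29)=-1; (−1)^{-2·0·14}·(-1)^0·(-1)^-2 = +1.
v=2: v_2(a)=2, v_2(b)=-4; units ≡ 5, 1 (mod 8); ε·ε+αω+βω = 0·0+2·0+-4·1 ≡ 0  ⇒  (a,b)_2 = +1.
v=43: a=43^1·(≡32), b=43^1·(≡19) mod 43; (32|43)=-1, (19|43)=-1; (−1)^{1·1·21}·(-1)^1·(-1)^1 = -1.
v=23: a=23^1·(≡21), b=23^0·(≡10) mod 23; (21|23)=-1, (10|23)=-1; (−1)^{1·0·11}·(-1)^0·(-1)^1 = -1.
v=∞: -109779 < 0 and -14663 < 0  ⇒  (a,b)_∞ = -1.
v=11: a=11^0·(≡9), b=11^1·(≡3) mod 11; (9|11)=+1, (3|11)=+1; (−1)^{0·1·5}·(+1)^1·(+1)^0 = +1.
|Ram(-109779, -14663)| = 4, even; anisotropic at {23, 31, 43, ∞}.

[23, 31, 43, inf]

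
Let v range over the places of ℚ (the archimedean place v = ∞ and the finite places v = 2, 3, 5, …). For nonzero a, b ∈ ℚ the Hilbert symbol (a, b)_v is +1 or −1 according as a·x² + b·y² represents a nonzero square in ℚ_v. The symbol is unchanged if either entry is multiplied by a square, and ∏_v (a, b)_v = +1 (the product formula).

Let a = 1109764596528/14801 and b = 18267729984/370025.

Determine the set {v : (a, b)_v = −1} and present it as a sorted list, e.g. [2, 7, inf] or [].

(a, b) ≡ (180523, 541569) mod (ℚ^×)²; places V = {2, 3, 5, 7, 17, 19, 37, 41, ∞}.
(a,b)_41: α=-1, u≡2; β=-1, v≡7 (mod 41); (2|41)=+1, (7|41)=-1; sign (−1)^0·+1^-1·-1^-1 = -1.
(a,b)_5: α=0, u≡3; β=-2, v≡4 (mod 5); (3|5)=-1, (4|5)=+1; sign (−1)^0·-1^-2·+1^0 = +1.
(a,b)_7: α=5, u≡1; β=5, v≡3 (mod 7); (1|7)=+1, (3|7)=-1; sign (−1)^1·+1^5·-1^5 = +1.
(a,b)_19: α=-2, u≡1; β=-2, v≡3 (mod 19); (1|19)=+1, (3|19)=-1; sign (−1)^0·+1^-2·-1^-2 = +1.
(a,b)_17: α=1, u≡3; β=1, v≡2 (mod 17); (3|17)=-1, (2|17)=+1; sign (−1)^0·-1^1·+1^1 = -1.
(a,b)_∞: sgn(180523)=+, sgn(541569)=+, so +1.
(a,b)_3: α=8, u≡1; β=3, v≡1 (mod 3); (1|3)=+1, (1|3)=+1; sign (−1)^0·+1^3·+1^8 = +1.
(a,b)_37: α=1, u≡35; β=1, v≡20 (mod 37); (35|37)=-1, (20|37)=-1; sign (−1)^0·-1^1·-1^1 = +1.
(a,b)_2: α=4, β=6; u≡3, v≡1 (mod 8); ε(u)ε(v)=1·0, αω(v)=4·0, βω(u)=6·1; sum ≡ 0  ⇒  +1.
Ram(180523, 541569) = {17, 41}; no ℚ_17-point on the conic.

[17, 41]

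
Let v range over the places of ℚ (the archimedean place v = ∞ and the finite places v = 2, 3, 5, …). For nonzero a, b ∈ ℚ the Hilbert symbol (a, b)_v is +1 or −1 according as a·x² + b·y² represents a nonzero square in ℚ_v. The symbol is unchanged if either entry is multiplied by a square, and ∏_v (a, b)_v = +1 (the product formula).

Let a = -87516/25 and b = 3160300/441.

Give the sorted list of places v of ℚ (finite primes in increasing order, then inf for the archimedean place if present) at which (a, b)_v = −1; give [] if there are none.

[11, 13]

(a, b) ≡ (-2431, 187) mod (ℚ^×)²; places V = {2, 3, 5, 7, 11, 13, 17, ∞}.
(a,b)_5: α=-2, u≡4; β=2, v≡2 (mod 5); (4|5)=+1, (2|5)=-1; sign (−1)^0·+1^2·-1^-2 = +1.
(a,b)_3: α=2, u≡2; β=-2, v≡1 (mod 3); (2|3)=-1, (1|3)=+1; sign (−1)^0·-1^-2·+1^2 = +1.
(a,b)_7: α=0, u≡3; β=-2, v≡5 (mod 7); (3|7)=-1, (5|7)=-1; sign (−1)^0·-1^-2·-1^0 = +1.
(a,b)_∞: sgn(-2431)=−, sgn(187)=+, so +1.
(a,b)_11: α=1, u≡10; β=1, v≡2 (mod 11); (10|11)=-1, (2|11)=-1; sign (−1)^1·-1^1·-1^1 = -1.
(a,b)_13: α=1, u≡11; β=2, v≡7 (mod 13); (11|13)=-1, (7|13)=-1; sign (−1)^0·-1^2·-1^1 = -1.
(a,b)_17: α=1, u≡11; β=1, v≡12 (mod 17); (11|17)=-1, (12|17)=-1; sign (−1)^0·-1^1·-1^1 = +1.
(a,b)_2: α=2, β=2; u≡1, v≡3 (mod 8); ε(u)ε(v)=0·1, αω(v)=2·1, βω(u)=2·0; sum ≡ 0  ⇒  +1.
(-2431, 187 / ℚ) ramifies at {11, 13}: a division algebra.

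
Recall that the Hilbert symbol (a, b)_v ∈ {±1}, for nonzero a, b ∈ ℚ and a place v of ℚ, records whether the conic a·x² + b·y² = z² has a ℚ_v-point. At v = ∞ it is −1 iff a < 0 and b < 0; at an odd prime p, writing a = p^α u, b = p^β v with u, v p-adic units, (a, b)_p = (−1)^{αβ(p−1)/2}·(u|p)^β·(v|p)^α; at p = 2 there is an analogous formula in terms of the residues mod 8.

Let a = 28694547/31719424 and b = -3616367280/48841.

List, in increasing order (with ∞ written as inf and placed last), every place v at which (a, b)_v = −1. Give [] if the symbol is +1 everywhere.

[5, 41]

Mod squares: a ≡ 123, b ≡ -268755. Check v ∈ {∞, 2, 3, 5, 7, 11, 13, 17, 19, 23, 29, 41}.
v=7: a=7^2·(≡2), b=7^0·(≡3) mod 7; (2|7)=+1, (3|7)=-1; (−1)^{2·0·3}·(+1)^0·(-1)^2 = +1.
v=19: a=19^0·(≡9), b=19^1·(≡14) mod 19; (9|19)=+1, (14|19)=-1; (−1)^{0·1·9}·(+1)^1·(-1)^0 = +1.
v=2: v_2(a)=-18, v_2(b)=4; units ≡ 3, 5 (mod 8); ε·ε+αω+βω = 1·0+-18·1+4·1 ≡ 0  ⇒  (a,b)_2 = +1.
v=29: a=29^0·(≡13), b=29^2·(≡8) mod 29; (13|29)=+1, (8|29)=-1; (−1)^{0·2·14}·(+1)^2·(-1)^0 = +1.
v=23: a=23^2·(≡1), b=23^1·(≡21) mod 23; (1|23)=+1, (21|23)=-1; (−1)^{2·1·11}·(+1)^1·(-1)^2 = +1.
v=∞: 123 > 0 and -268755 < 0  ⇒  (a,b)_∞ = +1.
v=3: a=3^3·(≡2), b=3^1·(≡1) mod 3; (2|3)=-1, (1|3)=+1; (−1)^{3·1·1}·(-1)^1·(+1)^3 = +1.
v=41: a=41^1·(≡6), b=41^1·(≡4) mod 41; (6|41)=-1, (4|41)=+1; (−1)^{1·1·20}·(-1)^1·(+1)^1 = -1.
v=17: a=17^0·(≡16), b=17^-2·(≡1) mod 17; (16|17)=+1, (1|17)=+1; (−1)^{0·-2·8}·(+1)^-2·(+1)^0 = +1.
v=5: a=5^0·(≡3), b=5^1·(≡4) mod 5; (3|5)=-1, (4|5)=+1; (−1)^{0·1·2}·(-1)^1·(+1)^0 = -1.
v=11: a=11^-2·(≡8), b=11^0·(≡2) mod 11; (8|11)=-1, (2|11)=-1; (−1)^{-2·0·5}·(-1)^0·(-1)^-2 = +1.
v=13: a=13^0·(≡7), b=13^-2·(≡11) mod 13; (7|13)=-1, (11|13)=-1; (−1)^{0·-2·6}·(-1)^-2·(-1)^0 = +1.
|Ram(123, -268755)| = 2, even; anisotropic at {5, 41}.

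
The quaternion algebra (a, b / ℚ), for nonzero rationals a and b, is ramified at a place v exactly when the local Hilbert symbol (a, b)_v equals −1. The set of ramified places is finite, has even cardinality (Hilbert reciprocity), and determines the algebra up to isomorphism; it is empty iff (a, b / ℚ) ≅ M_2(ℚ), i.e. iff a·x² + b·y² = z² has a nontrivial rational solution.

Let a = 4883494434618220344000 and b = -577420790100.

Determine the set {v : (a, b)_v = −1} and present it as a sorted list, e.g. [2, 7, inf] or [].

[2, 7, 11, 19, 31, 37]

(a, b) ≡ (120435, -4389) mod (ℚ^×)²; places V = {2, 3, 5, 7, 11, 19, 31, 37, ∞}.
(a,b)_37: α=3, u≡25; β=2, v≡6 (mod 37); (25|37)=+1, (6|37)=-1; sign (−1)^0·+1^2·-1^3 = -1.
(a,b)_5: α=3, u≡2; β=2, v≡1 (mod 5); (2|5)=-1, (1|5)=+1; sign (−1)^0·-1^2·+1^3 = +1.
(a,b)_2: α=6, β=2; u≡3, v≡3 (mod 8); ε(u)ε(v)=1·1, αω(v)=6·1, βω(u)=2·1; sum ≡ 1  ⇒  -1.
(a,b)_7: α=3, u≡6; β=1, v≡6 (mod 7); (6|7)=-1, (6|7)=-1; sign (−1)^1·-1^1·-1^3 = -1.
(a,b)_31: α=3, u≡1; β=2, v≡21 (mod 31); (1|31)=+1, (21|31)=-1; sign (−1)^0·+1^2·-1^3 = -1.
(a,b)_19: α=2, u≡18; β=1, v≡6 (mod 19); (18|19)=-1, (6|19)=+1; sign (−1)^0·-1^1·+1^2 = -1.
(a,b)_3: α=3, u≡2; β=1, v≡1 (mod 3); (2|3)=-1, (1|3)=+1; sign (−1)^1·-1^1·+1^3 = +1.
(a,b)_∞: sgn(120435)=+, sgn(-4389)=−, so +1.
(a,b)_11: α=2, u≡8; β=1, v≡6 (mod 11); (8|11)=-1, (6|11)=-1; sign (−1)^0·-1^1·-1^2 = -1.
Ram(120435, -4389) = {2, 7, 11, 19, 31, 37}; no ℚ_2-point on the conic.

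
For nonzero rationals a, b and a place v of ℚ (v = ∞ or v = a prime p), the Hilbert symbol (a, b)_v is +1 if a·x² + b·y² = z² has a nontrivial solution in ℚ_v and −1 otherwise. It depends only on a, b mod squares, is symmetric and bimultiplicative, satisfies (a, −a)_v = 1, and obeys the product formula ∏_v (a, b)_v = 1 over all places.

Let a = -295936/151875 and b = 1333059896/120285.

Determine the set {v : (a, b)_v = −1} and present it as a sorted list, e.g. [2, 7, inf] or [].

[2, 3, 5, 11]

Mod squares: a ≡ -3, b ≡ 2310. Check v ∈ {∞, 2, 3, 5, 7, 11, 17, 41}.
v=17: a=17^2·(≡7), b=17^2·(≡2) mod 17; (7|17)=-1, (2|17)=+1; (−1)^{2·2·8}·(-1)^2·(+1)^2 = +1.
v=3: a=3^-5·(≡2), b=3^-7·(≡2) mod 3; (2|3)=-1, (2|3)=-1; (−1)^{-5·-7·1}·(-1)^-7·(-1)^-5 = -1.
v=2: v_2(a)=10, v_2(b)=3; units ≡ 5, 3 (mod 8); ε·ε+αω+βω = 0·1+10·1+3·1 ≡ 1  ⇒  (a,b)_2 = -1.
v=5: a=5^-4·(≡3), b=5^-1·(≡3) mod 5; (3|5)=-1, (3|5)=-1; (−1)^{-4·-1·2}·(-1)^-1·(-1)^-4 = -1.
v=41: a=41^0·(≡30), b=41^2·(≡28) mod 41; (30|41)=-1, (28|41)=-1; (−1)^{0·2·20}·(-1)^2·(-1)^0 = +1.
v=∞: -3 < 0 and 2310 > 0  ⇒  (a,b)_∞ = +1.
v=11: a=11^0·(≡7), b=11^-1·(≡3) mod 11; (7|11)=-1, (3|11)=+1; (−1)^{0·-1·5}·(-1)^-1·(+1)^0 = -1.
v=7: a=7^0·(≡1), b=7^3·(≡4) mod 7; (1|7)=+1, (4|7)=+1; (−1)^{0·3·3}·(+1)^3·(+1)^0 = +1.
|Ram(-3, 2310)| = 4, even; anisotropic at {2, 3, 5, 11}.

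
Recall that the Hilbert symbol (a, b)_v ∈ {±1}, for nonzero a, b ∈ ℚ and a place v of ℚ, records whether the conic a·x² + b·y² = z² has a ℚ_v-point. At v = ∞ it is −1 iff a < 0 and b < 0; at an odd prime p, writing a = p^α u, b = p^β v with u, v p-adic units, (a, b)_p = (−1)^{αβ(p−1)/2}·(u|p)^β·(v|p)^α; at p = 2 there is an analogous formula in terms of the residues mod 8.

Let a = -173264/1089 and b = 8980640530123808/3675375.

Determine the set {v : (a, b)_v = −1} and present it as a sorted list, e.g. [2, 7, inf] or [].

[]

(a, b) ≡ (-221, 30) mod (ℚ^×)²; places V = {2, 3, 5, 7, 11, 13, 17, ∞}.
(a,b)_17: α=1, u≡8; β=4, v≡15 (mod 17); (8|17)=+1, (15|17)=+1; sign (−1)^0·+1^4·+1^1 = +1.
(a,b)_2: α=4, β=5; u≡3, v≡7 (mod 8); ε(u)ε(v)=1·1, αω(v)=4·0, βω(u)=5·1; sum ≡ 0  ⇒  +1.
(a,b)_3: α=-2, u≡1; β=-5, v≡1 (mod 3); (1|3)=+1, (1|3)=+1; sign (−1)^0·+1^-5·+1^-2 = +1.
(a,b)_13: α=1, u≡1; β=4, v≡12 (mod 13); (1|13)=+1, (12|13)=+1; sign (−1)^0·+1^4·+1^1 = +1.
(a,b)_∞: sgn(-221)=−, sgn(30)=+, so +1.
(a,b)_5: α=0, u≡4; β=-3, v≡1 (mod 5); (4|5)=+1, (1|5)=+1; sign (−1)^0·+1^-3·+1^0 = +1.
(a,b)_11: α=-2, u≡7; β=-2, v≡10 (mod 11); (7|11)=-1, (10|11)=-1; sign (−1)^0·-1^-2·-1^-2 = +1.
(a,b)_7: α=2, u≡5; β=6, v≡4 (mod 7); (5|7)=-1, (4|7)=+1; sign (−1)^0·-1^6·+1^2 = +1.
Ram(a, b) = ∅: the form -221·x² + 30·y² − z² is isotropic over every ℚ_v, so by Hasse–Minkowski it is isotropic over ℚ.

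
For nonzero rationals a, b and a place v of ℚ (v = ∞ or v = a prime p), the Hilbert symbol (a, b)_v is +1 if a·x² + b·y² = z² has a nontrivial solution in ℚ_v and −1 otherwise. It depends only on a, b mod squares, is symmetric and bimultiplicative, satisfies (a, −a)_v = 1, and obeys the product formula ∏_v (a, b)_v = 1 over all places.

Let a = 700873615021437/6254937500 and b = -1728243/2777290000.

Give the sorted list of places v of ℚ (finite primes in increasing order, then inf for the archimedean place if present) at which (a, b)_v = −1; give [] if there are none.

(a, b) ≡ (63427, -3) mod (ℚ^×)²; places V = {2, 3, 5, 7, 11, 13, 17, 23, 29, 31, 41, ∞}.
(a,b)_13: α=3, u≡1; β=0, v≡4 (mod 13); (1|13)=+1, (4|13)=+1; sign (−1)^0·+1^0·+1^3 = +1.
(a,b)_29: α=-2, u≡22; β=0, v≡18 (mod 29); (22|29)=+1, (18|29)=-1; sign (−1)^0·+1^0·-1^-2 = +1.
(a,b)_31: α=0, u≡5; β=-2, v≡4 (mod 31); (5|31)=+1, (4|31)=+1; sign (−1)^0·+1^-2·+1^0 = +1.
(a,b)_23: α=0, u≡18; β=2, v≡15 (mod 23); (18|23)=+1, (15|23)=-1; sign (−1)^0·+1^2·-1^0 = +1.
(a,b)_∞: sgn(63427)=+, sgn(-3)=−, so +1.
(a,b)_17: α=-1, u≡1; β=-2, v≡14 (mod 17); (1|17)=+1, (14|17)=-1; sign (−1)^0·+1^-2·-1^-1 = -1.
(a,b)_5: α=-6, u≡2; β=-4, v≡3 (mod 5); (2|5)=-1, (3|5)=-1; sign (−1)^0·-1^-4·-1^-6 = +1.
(a,b)_3: α=12, u≡1; β=3, v≡2 (mod 3); (1|3)=+1, (2|3)=-1; sign (−1)^0·+1^3·-1^12 = +1.
(a,b)_11: α=4, u≡9; β=2, v≡6 (mod 11); (9|11)=+1, (6|11)=-1; sign (−1)^0·+1^2·-1^4 = +1.
(a,b)_7: α=-1, u≡5; β=0, v≡4 (mod 7); (5|7)=-1, (4|7)=+1; sign (−1)^0·-1^0·+1^-1 = +1.
(a,b)_41: α=1, u≡3; β=0, v≡22 (mod 41); (3|41)=-1, (22|41)=-1; sign (−1)^0·-1^0·-1^1 = -1.
(a,b)_2: α=-2, β=-4; u≡3, v≡5 (mod 8); ε(u)ε(v)=1·0, αω(v)=-2·1, βω(u)=-4·1; sum ≡ 0  ⇒  +1.
Ram(63427, -3) = {17, 41}; no ℚ_17-point on the conic.

[17, 41]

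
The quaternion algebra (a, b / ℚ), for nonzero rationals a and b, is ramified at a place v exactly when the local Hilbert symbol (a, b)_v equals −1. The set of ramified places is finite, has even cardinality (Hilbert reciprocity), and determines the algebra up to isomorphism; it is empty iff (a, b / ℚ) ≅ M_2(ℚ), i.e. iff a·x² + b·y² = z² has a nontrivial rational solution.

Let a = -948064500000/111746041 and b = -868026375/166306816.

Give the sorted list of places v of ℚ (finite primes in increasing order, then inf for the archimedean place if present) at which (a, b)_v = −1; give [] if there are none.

(a, b) ≡ (-2, -255) mod (ℚ^×)²; places V = {2, 3, 5, 11, 13, 17, 31, 41, ∞}.
(a,b)_17: α=2, u≡9; β=1, v≡4 (mod 17); (9|17)=+1, (4|17)=+1; sign (−1)^0·+1^1·+1^2 = +1.
(a,b)_5: α=6, u≡2; β=3, v≡4 (mod 5); (2|5)=-1, (4|5)=+1; sign (−1)^0·-1^3·+1^6 = -1.
(a,b)_∞: sgn(-2)=−, sgn(-255)=−, so -1.
(a,b)_2: α=5, β=-10; u≡7, v≡1 (mod 8); ε(u)ε(v)=1·0, αω(v)=5·0, βω(u)=-10·0; sum ≡ 0  ⇒  +1.
(a,b)_11: α=-2, u≡4; β=0, v≡3 (mod 11); (4|11)=+1, (3|11)=+1; sign (−1)^0·+1^0·+1^-2 = +1.
(a,b)_41: α=0, u≡9; β=2, v≡18 (mod 41); (9|41)=+1, (18|41)=+1; sign (−1)^0·+1^2·+1^0 = +1.
(a,b)_13: α=0, u≡8; β=-2, v≡6 (mod 13); (8|13)=-1, (6|13)=-1; sign (−1)^0·-1^-2·-1^0 = +1.
(a,b)_31: α=-4, u≡15; β=-2, v≡27 (mod 31); (15|31)=-1, (27|31)=-1; sign (−1)^0·-1^-2·-1^-4 = +1.
(a,b)_3: α=8, u≡1; β=5, v≡2 (mod 3); (1|3)=+1, (2|3)=-1; sign (−1)^0·+1^5·-1^8 = +1.
|Ram(-2, -255)| = 2, even; anisotropic at {5, ∞}.

[5, inf]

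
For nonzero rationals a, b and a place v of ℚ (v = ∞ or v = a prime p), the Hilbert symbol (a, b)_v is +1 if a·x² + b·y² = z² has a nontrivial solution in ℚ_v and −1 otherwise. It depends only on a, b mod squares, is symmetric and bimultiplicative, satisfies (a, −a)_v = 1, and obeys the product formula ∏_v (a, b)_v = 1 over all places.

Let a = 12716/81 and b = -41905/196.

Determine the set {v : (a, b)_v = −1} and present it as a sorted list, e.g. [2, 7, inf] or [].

Mod squares: a ≡ 11, b ≡ -145. Check v ∈ {∞, 2, 3, 5, 7, 11, 17, 29}.
v=11: a=11^1·(≡3), b=11^0·(≡3) mod 11; (3|11)=+1, (3|11)=+1; (−1)^{1·0·5}·(+1)^0·(+1)^1 = +1.
v=7: a=7^0·(≡1), b=7^-2·(≡1) mod 7; (1|7)=+1, (1|7)=+1; (−1)^{0·-2·3}·(+1)^-2·(+1)^0 = +1.
v=3: a=3^-4·(≡2), b=3^0·(≡2) mod 3; (2|3)=-1, (2|3)=-1; (−1)^{-4·0·1}·(-1)^0·(-1)^-4 = +1.
v=29: a=29^0·(≡17), b=29^1·(≡20) mod 29; (17|29)=-1, (20|29)=+1; (−1)^{0·1·14}·(-1)^1·(+1)^0 = -1.
v=5: a=5^0·(≡1), b=5^1·(≡4) mod 5; (1|5)=+1, (4|5)=+1; (−1)^{0·1·2}·(+1)^1·(+1)^0 = +1.
v=17: a=17^2·(≡6), b=17^2·(≡16) mod 17; (6|17)=-1, (16|17)=+1; (−1)^{2·2·8}·(-1)^2·(+1)^2 = +1.
v=2: v_2(a)=2, v_2(b)=-2; units ≡ 3, 7 (mod 8); ε·ε+αω+βω = 1·1+2·0+-2·1 ≡ 1  ⇒  (a,b)_2 = -1.
v=∞: 11 > 0 and -145 < 0  ⇒  (a,b)_∞ = +1.
(11, -145 / ℚ) ramifies at {2, 29}: a division algebra.

[2, 29]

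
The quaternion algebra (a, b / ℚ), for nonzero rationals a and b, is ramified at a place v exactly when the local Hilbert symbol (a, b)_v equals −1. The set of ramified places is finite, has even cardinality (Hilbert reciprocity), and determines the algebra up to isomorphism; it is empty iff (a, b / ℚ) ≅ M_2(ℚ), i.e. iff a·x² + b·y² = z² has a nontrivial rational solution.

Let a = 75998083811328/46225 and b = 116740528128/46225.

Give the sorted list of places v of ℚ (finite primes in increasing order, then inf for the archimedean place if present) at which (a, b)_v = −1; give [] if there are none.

[2, 3, 7, 31]

(a, b) ≡ (2162, 1407462) mod (ℚ^×)²; places V = {2, 3, 5, 7, 23, 31, 43, 47, ∞}.
(a,b)_2: α=11, β=11; u≡1, v≡3 (mod 8); ε(u)ε(v)=0·1, αω(v)=11·1, βω(u)=11·0; sum ≡ 1  ⇒  -1.
(a,b)_43: α=-2, u≡29; β=-2, v≡12 (mod 43); (29|43)=-1, (12|43)=-1; sign (−1)^0·-1^-2·-1^-2 = +1.
(a,b)_∞: sgn(2162)=+, sgn(1407462)=+, so +1.
(a,b)_31: α=2, u≡13; β=1, v≡8 (mod 31); (13|31)=-1, (8|31)=+1; sign (−1)^0·-1^1·+1^2 = -1.
(a,b)_3: α=6, u≡2; β=5, v≡2 (mod 3); (2|3)=-1, (2|3)=-1; sign (−1)^0·-1^5·-1^6 = -1.
(a,b)_23: α=1, u≡2; β=1, v≡20 (mod 23); (2|23)=+1, (20|23)=-1; sign (−1)^1·+1^1·-1^1 = +1.
(a,b)_47: α=1, u≡44; β=1, v≡34 (mod 47); (44|47)=-1, (34|47)=+1; sign (−1)^1·-1^1·+1^1 = +1.
(a,b)_7: α=2, u≡6; β=1, v≡3 (mod 7); (6|7)=-1, (3|7)=-1; sign (−1)^0·-1^1·-1^2 = -1.
(a,b)_5: α=-2, u≡2; β=-2, v≡2 (mod 5); (2|5)=-1, (2|5)=-1; sign (−1)^0·-1^-2·-1^-2 = +1.
|Ram(2162, 1407462)| = 4, even; anisotropic at {2, 3, 7, 31}.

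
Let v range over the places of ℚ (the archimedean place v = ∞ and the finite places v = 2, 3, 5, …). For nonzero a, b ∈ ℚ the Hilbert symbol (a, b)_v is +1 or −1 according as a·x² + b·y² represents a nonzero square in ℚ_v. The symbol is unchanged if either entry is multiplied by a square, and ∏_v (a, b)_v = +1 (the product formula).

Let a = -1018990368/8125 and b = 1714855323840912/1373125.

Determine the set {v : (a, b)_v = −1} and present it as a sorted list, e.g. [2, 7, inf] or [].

[2, 19]

(a, b) ≡ (-26, 741) mod (ℚ^×)²; places V = {2, 3, 5, 11, 13, 19, ∞}.
(a,b)_13: α=-1, u≡7; β=-3, v≡6 (mod 13); (7|13)=-1, (6|13)=-1; sign (−1)^0·-1^-3·-1^-1 = +1.
(a,b)_5: α=-4, u≡4; β=-4, v≡1 (mod 5); (4|5)=+1, (1|5)=+1; sign (−1)^0·+1^-4·+1^-4 = +1.
(a,b)_3: α=6, u≡1; β=17, v≡1 (mod 3); (1|3)=+1, (1|3)=+1; sign (−1)^0·+1^17·+1^6 = +1.
(a,b)_2: α=5, β=4; u≡3, v≡5 (mod 8); ε(u)ε(v)=1·0, αω(v)=5·1, βω(u)=4·1; sum ≡ 1  ⇒  -1.
(a,b)_∞: sgn(-26)=−, sgn(741)=+, so +1.
(a,b)_11: α=2, u≡7; β=2, v≡1 (mod 11); (7|11)=-1, (1|11)=+1; sign (−1)^0·-1^2·+1^2 = +1.
(a,b)_19: α=2, u≡15; β=3, v≡9 (mod 19); (15|19)=-1, (9|19)=+1; sign (−1)^0·-1^3·+1^2 = -1.
Ram(-26, 741) = {2, 19}; no ℚ_2-point on the conic.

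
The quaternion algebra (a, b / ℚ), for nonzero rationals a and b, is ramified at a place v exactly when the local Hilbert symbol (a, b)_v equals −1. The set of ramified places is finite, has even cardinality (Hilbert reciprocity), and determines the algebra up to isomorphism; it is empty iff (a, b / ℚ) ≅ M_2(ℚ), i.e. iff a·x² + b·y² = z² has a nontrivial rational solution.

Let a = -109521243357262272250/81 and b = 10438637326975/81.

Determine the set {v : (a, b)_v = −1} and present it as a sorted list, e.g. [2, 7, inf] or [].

Mod squares: a ≡ -32890, b ≡ 319. Check v ∈ {∞, 2, 3, 5, 11, 13, 23, 29}.
v=13: a=13^3·(≡5), b=13^2·(≡2) mod 13; (5|13)=-1, (2|13)=-1; (−1)^{3·2·6}·(-1)^2·(-1)^3 = -1.
v=29: a=29^2·(≡28), b=29^1·(≡2) mod 29; (28|29)=+1, (2|29)=-1; (−1)^{2·1·14}·(+1)^1·(-1)^2 = +1.
v=23: a=23^3·(≡20), b=23^2·(≡17) mod 23; (20|23)=-1, (17|23)=-1; (−1)^{3·2·11}·(-1)^2·(-1)^3 = -1.
v=2: v_2(a)=1, v_2(b)=0; units ≡ 3, 7 (mod 8); ε·ε+αω+βω = 1·1+1·0+0·1 ≡ 1  ⇒  (a,b)_2 = -1.
v=∞: -32890 < 0 and 319 > 0  ⇒  (a,b)_∞ = +1.
v=3: a=3^-4·(≡2), b=3^-4·(≡1) mod 3; (2|3)=-1, (1|3)=+1; (−1)^{-4·-4·1}·(-1)^-4·(+1)^-4 = +1.
v=5: a=5^3·(≡2), b=5^2·(≡4) mod 5; (2|5)=-1, (4|5)=+1; (−1)^{3·2·2}·(-1)^2·(+1)^3 = +1.
v=11: a=11^7·(≡8), b=11^5·(≡10) mod 11; (8|11)=-1, (10|11)=-1; (−1)^{7·5·5}·(-1)^5·(-1)^7 = -1.
(-32890, 319 / ℚ) ramifies at {2, 11, 13, 23}: a division algebra.

[2, 11, 13, 23]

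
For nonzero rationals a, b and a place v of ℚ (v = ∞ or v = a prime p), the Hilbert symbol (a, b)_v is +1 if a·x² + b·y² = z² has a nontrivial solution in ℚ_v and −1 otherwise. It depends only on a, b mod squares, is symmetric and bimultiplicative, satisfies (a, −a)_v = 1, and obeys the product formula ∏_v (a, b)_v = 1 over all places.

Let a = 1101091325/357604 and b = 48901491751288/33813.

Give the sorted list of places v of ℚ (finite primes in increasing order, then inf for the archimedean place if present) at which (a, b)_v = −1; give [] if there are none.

[2, 19, 43, 47]

(a, b) ≡ (44043653, 998374) mod (ℚ^×)²; places V = {2, 3, 5, 11, 13, 17, 19, 23, 31, 37, 43, 47, ∞}.
(a,b)_5: α=2, u≡2; β=0, v≡1 (mod 5); (2|5)=-1, (1|5)=+1; sign (−1)^0·-1^0·+1^2 = +1.
(a,b)_37: α=1, u≡23; β=2, v≡36 (mod 37); (23|37)=-1, (36|37)=+1; sign (−1)^0·-1^2·+1^1 = +1.
(a,b)_23: α=-2, u≡15; β=0, v≡3 (mod 23); (15|23)=-1, (3|23)=+1; sign (−1)^0·-1^0·+1^-2 = +1.
(a,b)_11: α=0, u≡3; β=2, v≡1 (mod 11); (3|11)=+1, (1|11)=+1; sign (−1)^0·+1^2·+1^0 = +1.
(a,b)_17: α=0, u≡15; β=-2, v≡8 (mod 17); (15|17)=+1, (8|17)=+1; sign (−1)^0·+1^-2·+1^0 = +1.
(a,b)_19: α=1, u≡17; β=1, v≡11 (mod 19); (17|19)=+1, (11|19)=+1; sign (−1)^1·+1^1·+1^1 = -1.
(a,b)_31: α=1, u≡1; β=2, v≡5 (mod 31); (1|31)=+1, (5|31)=+1; sign (−1)^0·+1^2·+1^1 = +1.
(a,b)_3: α=0, u≡2; β=-2, v≡1 (mod 3); (2|3)=-1, (1|3)=+1; sign (−1)^0·-1^-2·+1^0 = +1.
(a,b)_2: α=-2, β=3; u≡5, v≡3 (mod 8); ε(u)ε(v)=0·1, αω(v)=-2·1, βω(u)=3·1; sum ≡ 1  ⇒  -1.
(a,b)_43: α=1, u≡36; β=1, v≡35 (mod 43); (36|43)=+1, (35|43)=+1; sign (−1)^1·+1^1·+1^1 = -1.
(a,b)_∞: sgn(44043653)=+, sgn(998374)=+, so +1.
(a,b)_13: α=-2, u≡10; β=-1, v≡7 (mod 13); (10|13)=+1, (7|13)=-1; sign (−1)^0·+1^-1·-1^-2 = +1.
(a,b)_47: α=1, u≡20; β=1, v≡45 (mod 47); (20|47)=-1, (45|47)=-1; sign (−1)^1·-1^1·-1^1 = -1.
Ram(44043653, 998374) = {2, 19, 43, 47}; no ℚ_2-point on the conic.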